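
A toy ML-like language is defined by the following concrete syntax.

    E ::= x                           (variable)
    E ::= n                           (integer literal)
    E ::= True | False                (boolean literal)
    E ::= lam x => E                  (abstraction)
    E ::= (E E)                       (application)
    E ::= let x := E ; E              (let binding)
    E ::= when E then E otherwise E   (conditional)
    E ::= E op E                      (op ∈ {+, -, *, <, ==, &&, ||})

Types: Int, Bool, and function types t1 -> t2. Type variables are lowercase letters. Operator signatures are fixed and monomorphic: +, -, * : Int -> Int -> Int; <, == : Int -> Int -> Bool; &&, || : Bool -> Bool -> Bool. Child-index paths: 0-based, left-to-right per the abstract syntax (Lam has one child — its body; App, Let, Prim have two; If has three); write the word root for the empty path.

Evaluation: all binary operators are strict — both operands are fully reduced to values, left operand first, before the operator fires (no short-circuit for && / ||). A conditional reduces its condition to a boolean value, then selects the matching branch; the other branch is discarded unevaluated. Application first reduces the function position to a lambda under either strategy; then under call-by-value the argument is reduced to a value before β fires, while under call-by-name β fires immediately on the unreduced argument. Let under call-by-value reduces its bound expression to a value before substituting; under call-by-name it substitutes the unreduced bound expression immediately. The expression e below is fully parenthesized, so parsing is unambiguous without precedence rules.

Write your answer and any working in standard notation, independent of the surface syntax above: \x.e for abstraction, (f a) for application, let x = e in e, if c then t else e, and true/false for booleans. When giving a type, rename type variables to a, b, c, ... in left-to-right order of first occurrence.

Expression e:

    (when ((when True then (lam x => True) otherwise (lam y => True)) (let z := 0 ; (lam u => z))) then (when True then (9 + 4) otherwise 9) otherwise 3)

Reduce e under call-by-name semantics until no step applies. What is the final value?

Working:
step 0: (if ((if true then (\x.true) else (\y.true)) (let z = 0 in (\u.z))) then (if true then (9 + 4) else 9) else 3)
step 1: [if@0.0] (if ((\x.true) (let z = 0 in (\u.z))) then (if true then (9 + 4) else 9) else 3)
step 2: [beta@0] (if true then (if true then (9 + 4) else 9) else 3)
step 3: [if@root] (if true then (9 + 4) else 9)
step 4: [if@root] (9 + 4)
step 5: [delta@root] 13

Answer: 13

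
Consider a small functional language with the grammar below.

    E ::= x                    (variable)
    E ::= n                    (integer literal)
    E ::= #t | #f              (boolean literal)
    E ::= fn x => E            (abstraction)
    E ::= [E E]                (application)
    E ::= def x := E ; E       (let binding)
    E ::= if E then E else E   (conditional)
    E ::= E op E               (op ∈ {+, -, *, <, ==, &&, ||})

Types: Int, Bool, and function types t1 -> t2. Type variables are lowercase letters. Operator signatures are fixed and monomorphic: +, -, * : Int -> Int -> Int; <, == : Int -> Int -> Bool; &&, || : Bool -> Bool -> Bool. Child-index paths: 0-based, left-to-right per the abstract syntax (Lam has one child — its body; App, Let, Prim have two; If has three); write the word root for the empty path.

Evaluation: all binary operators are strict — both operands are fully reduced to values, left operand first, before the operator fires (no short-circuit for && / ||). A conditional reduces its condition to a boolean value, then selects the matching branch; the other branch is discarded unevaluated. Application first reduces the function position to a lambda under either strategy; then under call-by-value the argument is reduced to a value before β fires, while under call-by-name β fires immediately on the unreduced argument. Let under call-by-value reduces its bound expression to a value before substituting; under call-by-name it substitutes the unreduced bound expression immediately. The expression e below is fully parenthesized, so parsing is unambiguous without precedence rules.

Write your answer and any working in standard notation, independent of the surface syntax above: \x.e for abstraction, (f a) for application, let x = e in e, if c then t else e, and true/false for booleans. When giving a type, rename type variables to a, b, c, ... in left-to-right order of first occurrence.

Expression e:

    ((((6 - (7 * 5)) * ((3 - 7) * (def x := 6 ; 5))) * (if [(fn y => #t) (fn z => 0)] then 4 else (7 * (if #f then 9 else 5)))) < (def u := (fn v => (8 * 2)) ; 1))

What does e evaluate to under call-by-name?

Trace:
step 0: ((((6 - (7 * 5)) * ((3 - 7) * (let x = 6 in 5))) * (if ((\y.true) (\z.0)) then 4 else (7 * (if false then 9 else 5)))) < (let u = (\v.(8 * 2)) in 1))
step 1: [delta@0.0.0.1] ((((6 - 35) * ((3 - 7) * (let x = 6 in 5))) * (if ((\y.true) (\z.0)) then 4 else (7 * (if false then 9 else 5)))) < (let u = (\v.(8 * 2)) in 1))
step 2: [delta@0.0.0] (((-29 * ((3 - 7) * (let x = 6 in 5))) * (if ((\y.true) (\z.0)) then 4 else (7 * (if false then 9 else 5)))) < (let u = (\v.(8 * 2)) in 1))
step 3: [delta@0.0.1.0] (((-29 * (-4 * (let x = 6 in 5))) * (if ((\y.true) (\z.0)) then 4 else (7 * (if false then 9 else 5)))) < (let u = (\v.(8 * 2)) in 1))
step 4: [let@0.0.1.1] (((-29 * (-4 * 5)) * (if ((\y.true) (\z.0)) then 4 else (7 * (if false then 9 else 5)))) < (let u = (\v.(8 * 2)) in 1))
step 5: [delta@0.0.1] (((-29 * -20) * (if ((\y.true) (\z.0)) then 4 else (7 * (if false then 9 else 5)))) < (let u = (\v.(8 * 2)) in 1))
step 6: [delta@0.0] ((580 * (if ((\y.true) (\z.0)) then 4 else (7 * (if false then 9 else 5)))) < (let u = (\v.(8 * 2)) in 1))
step 7: [beta@0.1.0] ((580 * (if true then 4 else (7 * (if false then 9 else 5)))) < (let u = (\v.(8 * 2)) in 1))
step 8: [if@0.1] ((580 * 4) < (let u = (\v.(8 * 2)) in 1))
step 9: [delta@0] (2320 < (let u = (\v.(8 * 2)) in 1))
step 10: [let@1] (2320 < 1)
step 11: [delta@root] false

Answer: false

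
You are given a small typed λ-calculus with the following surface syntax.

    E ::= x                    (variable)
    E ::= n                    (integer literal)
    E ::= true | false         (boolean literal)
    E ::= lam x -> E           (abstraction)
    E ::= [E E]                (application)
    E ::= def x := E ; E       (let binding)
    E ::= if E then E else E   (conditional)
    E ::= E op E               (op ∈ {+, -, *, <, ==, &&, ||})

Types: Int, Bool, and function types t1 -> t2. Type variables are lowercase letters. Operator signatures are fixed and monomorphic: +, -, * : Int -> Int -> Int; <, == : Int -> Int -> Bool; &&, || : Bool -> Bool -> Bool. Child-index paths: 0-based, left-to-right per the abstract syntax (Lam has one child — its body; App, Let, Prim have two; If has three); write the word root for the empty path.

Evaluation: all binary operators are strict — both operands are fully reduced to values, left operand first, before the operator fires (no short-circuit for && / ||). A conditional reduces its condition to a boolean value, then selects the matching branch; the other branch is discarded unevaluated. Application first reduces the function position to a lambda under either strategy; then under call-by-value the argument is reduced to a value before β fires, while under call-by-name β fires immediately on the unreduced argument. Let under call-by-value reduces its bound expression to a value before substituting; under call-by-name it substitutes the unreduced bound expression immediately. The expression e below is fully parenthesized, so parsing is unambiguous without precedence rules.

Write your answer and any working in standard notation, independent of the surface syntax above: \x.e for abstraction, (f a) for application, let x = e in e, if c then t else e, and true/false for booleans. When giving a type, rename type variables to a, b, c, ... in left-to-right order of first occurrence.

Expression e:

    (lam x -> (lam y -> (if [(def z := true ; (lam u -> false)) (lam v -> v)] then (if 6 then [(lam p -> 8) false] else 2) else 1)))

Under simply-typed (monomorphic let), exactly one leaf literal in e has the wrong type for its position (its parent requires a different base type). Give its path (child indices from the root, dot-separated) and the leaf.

Working:
let z : Bool
\u._ : c -> Bool
v : d
\v._ : d -> d
  unify c -> Bool ~ (d -> d) -> e
  unify c ~ d -> d
  unify Bool ~ e
_ _ : Bool
  unify Bool ~ Bool
  unify Int ~ Bool
  FAIL: mismatch Int ~ Bool

Answer: 0.0.1.0 : 6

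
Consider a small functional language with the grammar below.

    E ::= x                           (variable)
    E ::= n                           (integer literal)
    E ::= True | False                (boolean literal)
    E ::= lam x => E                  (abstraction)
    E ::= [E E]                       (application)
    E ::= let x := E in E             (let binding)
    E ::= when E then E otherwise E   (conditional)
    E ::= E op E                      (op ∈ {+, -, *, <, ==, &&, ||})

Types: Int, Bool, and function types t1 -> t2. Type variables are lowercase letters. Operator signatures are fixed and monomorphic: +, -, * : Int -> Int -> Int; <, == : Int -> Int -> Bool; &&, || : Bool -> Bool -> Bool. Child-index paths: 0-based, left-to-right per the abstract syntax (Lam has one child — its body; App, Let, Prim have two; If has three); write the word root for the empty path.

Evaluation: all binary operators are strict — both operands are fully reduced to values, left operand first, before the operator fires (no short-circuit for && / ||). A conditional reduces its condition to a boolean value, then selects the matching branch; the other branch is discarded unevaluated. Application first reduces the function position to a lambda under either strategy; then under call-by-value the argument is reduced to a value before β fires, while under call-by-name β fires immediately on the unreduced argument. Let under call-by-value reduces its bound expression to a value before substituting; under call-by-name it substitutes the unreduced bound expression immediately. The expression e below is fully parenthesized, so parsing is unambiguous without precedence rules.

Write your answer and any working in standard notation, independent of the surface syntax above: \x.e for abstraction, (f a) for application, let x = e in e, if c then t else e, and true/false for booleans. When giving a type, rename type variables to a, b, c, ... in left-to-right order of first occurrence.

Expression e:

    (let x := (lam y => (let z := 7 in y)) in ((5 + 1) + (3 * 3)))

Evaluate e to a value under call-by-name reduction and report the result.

Answer: 15

Working:
step 0: (let x = (\y.(let z = 7 in y)) in ((5 + 1) + (3 * 3)))
step 1: [let@root] ((5 + 1) + (3 * 3))
step 2: [delta@0] (6 + (3 * 3))
step 3: [delta@1] (6 + 9)
step 4: [delta@root] 15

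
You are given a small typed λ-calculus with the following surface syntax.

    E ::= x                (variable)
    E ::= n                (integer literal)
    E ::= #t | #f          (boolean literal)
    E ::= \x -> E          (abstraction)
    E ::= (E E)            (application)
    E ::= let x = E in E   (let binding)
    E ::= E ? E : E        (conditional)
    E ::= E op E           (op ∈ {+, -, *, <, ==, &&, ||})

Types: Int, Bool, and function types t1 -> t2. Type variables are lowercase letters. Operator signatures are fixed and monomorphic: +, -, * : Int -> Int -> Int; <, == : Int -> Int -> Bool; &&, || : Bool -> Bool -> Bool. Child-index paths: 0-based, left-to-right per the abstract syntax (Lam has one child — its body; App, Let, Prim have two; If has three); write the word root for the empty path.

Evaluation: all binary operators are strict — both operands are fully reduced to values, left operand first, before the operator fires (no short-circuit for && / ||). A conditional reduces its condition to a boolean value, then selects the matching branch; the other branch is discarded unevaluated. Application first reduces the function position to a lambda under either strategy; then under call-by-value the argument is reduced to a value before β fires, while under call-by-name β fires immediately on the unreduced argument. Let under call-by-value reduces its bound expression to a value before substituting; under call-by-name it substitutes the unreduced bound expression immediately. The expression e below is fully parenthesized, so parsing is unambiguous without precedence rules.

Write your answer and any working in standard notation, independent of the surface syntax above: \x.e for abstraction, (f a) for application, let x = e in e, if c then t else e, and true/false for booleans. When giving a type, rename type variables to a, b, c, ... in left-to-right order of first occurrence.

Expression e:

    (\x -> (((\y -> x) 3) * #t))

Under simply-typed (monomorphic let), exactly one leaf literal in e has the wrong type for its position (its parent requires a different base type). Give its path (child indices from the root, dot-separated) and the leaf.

Working:
x : a
\y._ : b -> a
  unify b -> a ~ Int -> c
  unify b ~ Int
  unify a ~ c
_ _ : c
  unify c ~ Int
  unify Bool ~ Int
  FAIL: mismatch Bool ~ Int

Answer: 0.1 : true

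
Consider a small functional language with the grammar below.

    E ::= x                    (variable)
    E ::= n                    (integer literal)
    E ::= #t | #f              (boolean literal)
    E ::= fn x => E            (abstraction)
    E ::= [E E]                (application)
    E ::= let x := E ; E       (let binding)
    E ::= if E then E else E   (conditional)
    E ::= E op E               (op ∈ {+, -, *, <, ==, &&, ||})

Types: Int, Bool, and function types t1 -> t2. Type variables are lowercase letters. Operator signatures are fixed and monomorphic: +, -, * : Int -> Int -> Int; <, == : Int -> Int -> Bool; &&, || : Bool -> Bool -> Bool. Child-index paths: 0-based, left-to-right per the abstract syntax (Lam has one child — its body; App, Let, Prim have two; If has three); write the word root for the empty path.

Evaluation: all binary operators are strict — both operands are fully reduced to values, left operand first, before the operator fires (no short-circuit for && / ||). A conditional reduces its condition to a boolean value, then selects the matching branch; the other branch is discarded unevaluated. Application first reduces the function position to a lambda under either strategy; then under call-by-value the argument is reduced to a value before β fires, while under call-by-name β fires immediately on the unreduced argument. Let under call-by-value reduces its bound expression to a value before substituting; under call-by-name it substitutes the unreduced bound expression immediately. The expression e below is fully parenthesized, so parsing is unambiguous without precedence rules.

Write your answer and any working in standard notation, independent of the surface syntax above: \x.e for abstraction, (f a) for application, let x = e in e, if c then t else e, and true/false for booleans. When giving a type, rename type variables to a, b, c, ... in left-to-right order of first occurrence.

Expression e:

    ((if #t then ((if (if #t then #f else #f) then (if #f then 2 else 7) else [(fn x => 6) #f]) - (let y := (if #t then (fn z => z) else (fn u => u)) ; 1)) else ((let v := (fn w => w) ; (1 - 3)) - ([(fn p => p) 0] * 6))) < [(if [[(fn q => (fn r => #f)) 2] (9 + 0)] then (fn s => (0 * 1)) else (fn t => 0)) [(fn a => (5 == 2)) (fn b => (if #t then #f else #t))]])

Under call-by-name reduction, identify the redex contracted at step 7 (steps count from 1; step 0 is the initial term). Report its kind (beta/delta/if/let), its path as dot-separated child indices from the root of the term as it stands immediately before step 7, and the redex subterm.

Answer: beta at 1.0.0.0 : ((\q.(\r.false)) 2)

Trace:
step 0: ((if true then ((if (if true then false else false) then (if false then 2 else 7) else ((\x.6) false)) - (let y = (if true then (\z.z) else (\u.u)) in 1)) else ((let v = (\w.w) in (1 - 3)) - (((\p.p) 0) * 6))) < ((if (((\q.(\r.false)) 2) (9 + 0)) then (\s.(0 * 1)) else (\t.0)) ((\a.(5 == 2)) (\b.(if true then false else true)))))
step 1: [if@0] (((if (if true then false else false) then (if false then 2 else 7) else ((\x.6) false)) - (let y = (if true then (\z.z) else (\u.u)) in 1)) < ((if (((\q.(\r.false)) 2) (9 + 0)) then (\s.(0 * 1)) else (\t.0)) ((\a.(5 == 2)) (\b.(if true then false else true)))))
step 2: [if@0.0.0] (((if false then (if false then 2 else 7) else ((\x.6) false)) - (let y = (if true then (\z.z) else (\u.u)) in 1)) < ((if (((\q.(\r.false)) 2) (9 + 0)) then (\s.(0 * 1)) else (\t.0)) ((\a.(5 == 2)) (\b.(if true then false else true)))))
step 3: [if@0.0] ((((\x.6) false) - (let y = (if true then (\z.z) else (\u.u)) in 1)) < ((if (((\q.(\r.false)) 2) (9 + 0)) then (\s.(0 * 1)) else (\t.0)) ((\a.(5 == 2)) (\b.(if true then false else true)))))
step 4: [beta@0.0] ((6 - (let y = (if true then (\z.z) else (\u.u)) in 1)) < ((if (((\q.(\r.false)) 2) (9 + 0)) then (\s.(0 * 1)) else (\t.0)) ((\a.(5 == 2)) (\b.(if true then false else true)))))
step 5: [let@0.1] ((6 - 1) < ((if (((\q.(\r.false)) 2) (9 + 0)) then (\s.(0 * 1)) else (\t.0)) ((\a.(5 == 2)) (\b.(if true then false else true)))))
step 6: [delta@0] (5 < ((if (((\q.(\r.false)) 2) (9 + 0)) then (\s.(0 * 1)) else (\t.0)) ((\a.(5 == 2)) (\b.(if true then false else true)))))
step 7: [beta@1.0.0.0] (5 < ((if ((\r.false) (9 + 0)) then (\s.(0 * 1)) else (\t.0)) ((\a.(5 == 2)) (\b.(if true then false else true)))))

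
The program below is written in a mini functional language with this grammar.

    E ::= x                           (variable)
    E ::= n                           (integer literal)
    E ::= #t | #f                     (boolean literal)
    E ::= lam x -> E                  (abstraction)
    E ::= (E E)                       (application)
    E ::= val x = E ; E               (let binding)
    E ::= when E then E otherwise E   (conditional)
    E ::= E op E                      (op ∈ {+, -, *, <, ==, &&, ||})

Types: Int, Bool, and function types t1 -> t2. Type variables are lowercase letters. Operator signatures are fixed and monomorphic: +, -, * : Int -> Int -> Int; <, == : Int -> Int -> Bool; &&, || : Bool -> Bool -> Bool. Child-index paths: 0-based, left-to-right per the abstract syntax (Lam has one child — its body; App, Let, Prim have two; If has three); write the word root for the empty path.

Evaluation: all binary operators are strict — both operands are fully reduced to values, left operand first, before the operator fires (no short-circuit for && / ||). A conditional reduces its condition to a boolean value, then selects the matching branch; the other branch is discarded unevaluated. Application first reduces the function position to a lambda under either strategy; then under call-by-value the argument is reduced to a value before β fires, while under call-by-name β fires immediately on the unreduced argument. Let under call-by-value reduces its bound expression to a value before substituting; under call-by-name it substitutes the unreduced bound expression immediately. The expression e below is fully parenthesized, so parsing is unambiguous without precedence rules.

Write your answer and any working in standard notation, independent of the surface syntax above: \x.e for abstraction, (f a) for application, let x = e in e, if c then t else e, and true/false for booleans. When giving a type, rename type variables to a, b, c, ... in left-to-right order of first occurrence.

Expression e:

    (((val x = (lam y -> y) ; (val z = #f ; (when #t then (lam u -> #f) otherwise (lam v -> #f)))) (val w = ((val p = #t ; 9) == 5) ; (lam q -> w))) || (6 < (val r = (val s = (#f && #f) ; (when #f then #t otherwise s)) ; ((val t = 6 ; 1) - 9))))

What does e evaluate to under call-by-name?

Answer: false

Trace:
step 0: (((let x = (\y.y) in (let z = false in (if true then (\u.false) else (\v.false)))) (let w = ((let p = true in 9) == 5) in (\q.w))) || (6 < (let r = (let s = (false && false) in (if false then true else s)) in ((let t = 6 in 1) - 9))))
step 1: [let@0.0] (((let z = false in (if true then (\u.false) else (\v.false))) (let w = ((let p = true in 9) == 5) in (\q.w))) || (6 < (let r = (let s = (false && false) in (if false then true else s)) in ((let t = 6 in 1) - 9))))
step 2: [let@0.0] (((if true then (\u.false) else (\v.false)) (let w = ((let p = true in 9) == 5) in (\q.w))) || (6 < (let r = (let s = (false && false) in (if false then true else s)) in ((let t = 6 in 1) - 9))))
step 3: [if@0.0] (((\u.false) (let w = ((let p = true in 9) == 5) in (\q.w))) || (6 < (let r = (let s = (false && false) in (if false then true else s)) in ((let t = 6 in 1) - 9))))
step 4: [beta@0] (false || (6 < (let r = (let s = (false && false) in (if false then true else s)) in ((let t = 6 in 1) - 9))))
step 5: [let@1.1] (false || (6 < ((let t = 6 in 1) - 9)))
step 6: [let@1.1.0] (false || (6 < (1 - 9)))
step 7: [delta@1.1] (false || (6 < -8))
step 8: [delta@1] (false || false)
step 9: [delta@root] false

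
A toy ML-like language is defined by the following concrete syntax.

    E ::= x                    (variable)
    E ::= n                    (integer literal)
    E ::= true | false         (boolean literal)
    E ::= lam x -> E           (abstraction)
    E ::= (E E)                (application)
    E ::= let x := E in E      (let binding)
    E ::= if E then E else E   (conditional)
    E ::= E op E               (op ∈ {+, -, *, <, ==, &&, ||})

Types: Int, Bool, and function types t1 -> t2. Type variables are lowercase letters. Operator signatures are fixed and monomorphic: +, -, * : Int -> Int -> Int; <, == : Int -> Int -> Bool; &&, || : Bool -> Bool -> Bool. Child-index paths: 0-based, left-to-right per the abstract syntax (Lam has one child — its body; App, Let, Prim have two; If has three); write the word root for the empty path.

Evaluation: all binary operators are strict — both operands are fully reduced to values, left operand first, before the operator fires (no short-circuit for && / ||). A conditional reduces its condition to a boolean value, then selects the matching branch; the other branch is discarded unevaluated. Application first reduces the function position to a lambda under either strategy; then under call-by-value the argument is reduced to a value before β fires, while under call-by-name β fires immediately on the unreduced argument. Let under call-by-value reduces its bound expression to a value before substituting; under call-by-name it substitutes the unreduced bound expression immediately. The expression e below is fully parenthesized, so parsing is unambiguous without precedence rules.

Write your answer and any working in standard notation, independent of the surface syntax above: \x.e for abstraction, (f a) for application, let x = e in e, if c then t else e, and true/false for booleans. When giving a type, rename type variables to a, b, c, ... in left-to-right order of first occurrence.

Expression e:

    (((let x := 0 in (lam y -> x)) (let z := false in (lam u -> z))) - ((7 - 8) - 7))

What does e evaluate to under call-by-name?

Answer: 8

Derivation:
step 0: (((let x = 0 in (\y.x)) (let z = false in (\u.z))) - ((7 - 8) - 7))
step 1: [let@0.0] (((\y.0) (let z = false in (\u.z))) - ((7 - 8) - 7))
step 2: [beta@0] (0 - ((7 - 8) - 7))
step 3: [delta@1.0] (0 - (-1 - 7))
step 4: [delta@1] (0 - -8)
step 5: [delta@root] 8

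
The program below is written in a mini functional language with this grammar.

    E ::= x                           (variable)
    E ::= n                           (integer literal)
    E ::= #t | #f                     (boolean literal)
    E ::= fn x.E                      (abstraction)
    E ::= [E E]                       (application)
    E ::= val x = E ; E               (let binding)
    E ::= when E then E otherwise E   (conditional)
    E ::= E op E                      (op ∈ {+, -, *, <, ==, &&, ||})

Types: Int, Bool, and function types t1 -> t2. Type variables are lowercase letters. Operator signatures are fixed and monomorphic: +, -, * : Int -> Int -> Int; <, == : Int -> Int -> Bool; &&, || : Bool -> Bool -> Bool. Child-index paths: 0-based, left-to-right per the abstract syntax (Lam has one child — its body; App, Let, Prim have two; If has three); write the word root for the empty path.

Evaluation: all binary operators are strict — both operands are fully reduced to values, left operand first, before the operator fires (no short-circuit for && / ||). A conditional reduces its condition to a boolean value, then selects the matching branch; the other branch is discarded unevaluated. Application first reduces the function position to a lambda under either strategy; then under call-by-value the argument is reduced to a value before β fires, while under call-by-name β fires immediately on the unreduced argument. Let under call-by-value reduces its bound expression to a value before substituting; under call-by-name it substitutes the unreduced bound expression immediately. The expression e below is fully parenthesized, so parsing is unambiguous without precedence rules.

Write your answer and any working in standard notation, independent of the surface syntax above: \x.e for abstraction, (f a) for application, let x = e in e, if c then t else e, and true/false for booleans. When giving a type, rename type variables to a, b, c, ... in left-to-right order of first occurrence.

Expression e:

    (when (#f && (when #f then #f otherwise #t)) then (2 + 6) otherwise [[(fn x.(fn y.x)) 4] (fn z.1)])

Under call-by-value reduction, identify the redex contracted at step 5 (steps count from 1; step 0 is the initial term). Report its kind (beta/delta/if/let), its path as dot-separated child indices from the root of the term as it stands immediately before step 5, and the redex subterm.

Trace:
step 0: (if (false && (if false then false else true)) then (2 + 6) else (((\x.(\y.x)) 4) (\z.1)))
step 1: [if@0.1] (if (false && true) then (2 + 6) else (((\x.(\y.x)) 4) (\z.1)))
step 2: [delta@0] (if false then (2 + 6) else (((\x.(\y.x)) 4) (\z.1)))
step 3: [if@root] (((\x.(\y.x)) 4) (\z.1))
step 4: [beta@0] ((\y.4) (\z.1))
step 5: [beta@root] 4

Answer: beta at root : ((\y.4) (\z.1))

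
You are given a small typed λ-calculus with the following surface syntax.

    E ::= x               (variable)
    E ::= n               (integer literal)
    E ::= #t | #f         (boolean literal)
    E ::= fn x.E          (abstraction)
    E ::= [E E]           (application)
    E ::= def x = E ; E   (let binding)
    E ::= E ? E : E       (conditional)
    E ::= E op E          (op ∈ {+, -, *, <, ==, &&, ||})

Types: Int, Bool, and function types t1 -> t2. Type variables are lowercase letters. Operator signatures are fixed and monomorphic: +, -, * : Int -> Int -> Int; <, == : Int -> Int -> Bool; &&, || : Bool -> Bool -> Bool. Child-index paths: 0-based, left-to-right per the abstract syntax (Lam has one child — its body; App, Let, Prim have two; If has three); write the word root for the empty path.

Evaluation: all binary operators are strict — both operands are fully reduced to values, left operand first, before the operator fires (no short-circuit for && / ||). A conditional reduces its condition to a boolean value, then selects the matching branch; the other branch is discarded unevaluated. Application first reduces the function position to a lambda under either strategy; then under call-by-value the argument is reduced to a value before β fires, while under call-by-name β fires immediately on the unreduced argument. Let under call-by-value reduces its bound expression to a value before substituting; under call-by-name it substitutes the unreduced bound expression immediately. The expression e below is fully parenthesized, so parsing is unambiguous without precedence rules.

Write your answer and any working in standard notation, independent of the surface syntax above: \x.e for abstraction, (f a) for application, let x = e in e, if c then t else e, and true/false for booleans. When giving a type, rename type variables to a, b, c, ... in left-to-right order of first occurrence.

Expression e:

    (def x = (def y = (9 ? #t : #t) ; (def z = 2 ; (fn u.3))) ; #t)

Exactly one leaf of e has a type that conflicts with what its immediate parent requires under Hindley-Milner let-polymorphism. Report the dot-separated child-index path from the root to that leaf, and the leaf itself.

Answer: 0.0.0 : 9

Trace:
  unify Int ~ Bool
  FAIL: mismatch Int ~ Bool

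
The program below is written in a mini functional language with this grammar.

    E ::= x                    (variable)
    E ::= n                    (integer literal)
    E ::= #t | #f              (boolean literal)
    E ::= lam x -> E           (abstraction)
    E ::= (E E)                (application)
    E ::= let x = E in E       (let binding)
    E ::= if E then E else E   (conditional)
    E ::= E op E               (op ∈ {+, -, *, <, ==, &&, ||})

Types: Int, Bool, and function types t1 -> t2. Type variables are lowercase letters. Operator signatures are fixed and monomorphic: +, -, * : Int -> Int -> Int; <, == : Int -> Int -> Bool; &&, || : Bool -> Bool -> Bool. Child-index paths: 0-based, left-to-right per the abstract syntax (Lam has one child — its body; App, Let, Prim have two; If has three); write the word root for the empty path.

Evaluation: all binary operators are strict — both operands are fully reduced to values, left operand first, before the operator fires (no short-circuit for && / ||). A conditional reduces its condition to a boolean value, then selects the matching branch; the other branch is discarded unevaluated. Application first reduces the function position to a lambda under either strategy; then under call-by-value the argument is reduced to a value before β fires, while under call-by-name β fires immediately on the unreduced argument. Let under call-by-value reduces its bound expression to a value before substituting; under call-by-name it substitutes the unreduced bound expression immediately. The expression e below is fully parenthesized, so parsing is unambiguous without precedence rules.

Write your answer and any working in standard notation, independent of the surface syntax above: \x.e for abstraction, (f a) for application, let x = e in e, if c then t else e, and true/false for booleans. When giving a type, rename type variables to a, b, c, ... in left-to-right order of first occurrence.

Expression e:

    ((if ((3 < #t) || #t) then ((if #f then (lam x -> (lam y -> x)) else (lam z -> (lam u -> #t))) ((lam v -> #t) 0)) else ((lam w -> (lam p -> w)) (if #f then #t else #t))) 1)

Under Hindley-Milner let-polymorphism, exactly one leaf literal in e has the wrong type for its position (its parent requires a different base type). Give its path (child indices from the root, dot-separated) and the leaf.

Derivation:
  unify Int ~ Int
  unify Bool ~ Int
  FAIL: mismatch Bool ~ Int

Answer: 0.0.0.1 : true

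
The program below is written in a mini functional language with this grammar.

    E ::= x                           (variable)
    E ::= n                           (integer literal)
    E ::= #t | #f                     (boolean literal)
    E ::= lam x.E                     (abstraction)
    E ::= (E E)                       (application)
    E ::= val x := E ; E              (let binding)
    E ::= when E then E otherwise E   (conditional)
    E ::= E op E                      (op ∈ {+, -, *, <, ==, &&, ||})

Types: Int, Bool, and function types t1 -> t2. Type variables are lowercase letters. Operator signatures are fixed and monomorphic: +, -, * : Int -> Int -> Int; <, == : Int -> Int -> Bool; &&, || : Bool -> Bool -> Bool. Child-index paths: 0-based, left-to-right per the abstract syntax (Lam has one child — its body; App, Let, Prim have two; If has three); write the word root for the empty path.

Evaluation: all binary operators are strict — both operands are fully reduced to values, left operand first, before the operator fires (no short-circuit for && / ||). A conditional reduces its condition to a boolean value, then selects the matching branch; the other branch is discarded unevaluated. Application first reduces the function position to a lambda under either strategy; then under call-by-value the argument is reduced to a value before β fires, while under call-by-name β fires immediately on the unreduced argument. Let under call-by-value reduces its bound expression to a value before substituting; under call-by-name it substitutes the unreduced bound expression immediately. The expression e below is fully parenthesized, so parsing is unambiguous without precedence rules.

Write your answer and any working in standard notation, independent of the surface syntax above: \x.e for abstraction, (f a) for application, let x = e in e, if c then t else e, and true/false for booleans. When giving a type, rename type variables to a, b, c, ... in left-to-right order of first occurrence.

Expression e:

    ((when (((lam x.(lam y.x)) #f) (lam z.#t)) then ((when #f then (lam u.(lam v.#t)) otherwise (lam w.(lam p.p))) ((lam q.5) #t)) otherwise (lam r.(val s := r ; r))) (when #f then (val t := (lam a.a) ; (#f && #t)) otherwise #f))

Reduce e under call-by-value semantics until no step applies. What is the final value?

Answer: false

Working:
step 0: ((if (((\x.(\y.x)) false) (\z.true)) then ((if false then (\u.(\v.true)) else (\w.(\p.p))) ((\q.5) true)) else (\r.(let s = r in r))) (if false then (let t = (\a.a) in (false && true)) else false))
step 1: [beta@0.0.0] ((if ((\y.false) (\z.true)) then ((if false then (\u.(\v.true)) else (\w.(\p.p))) ((\q.5) true)) else (\r.(let s = r in r))) (if false then (let t = (\a.a) in (false && true)) else false))
step 2: [beta@0.0] ((if false then ((if false then (\u.(\v.true)) else (\w.(\p.p))) ((\q.5) true)) else (\r.(let s = r in r))) (if false then (let t = (\a.a) in (false && true)) else false))
step 3: [if@0] ((\r.(let s = r in r)) (if false then (let t = (\a.a) in (false && true)) else false))
step 4: [if@1] ((\r.(let s = r in r)) false)
step 5: [beta@root] (let s = false in false)
step 6: [let@root] false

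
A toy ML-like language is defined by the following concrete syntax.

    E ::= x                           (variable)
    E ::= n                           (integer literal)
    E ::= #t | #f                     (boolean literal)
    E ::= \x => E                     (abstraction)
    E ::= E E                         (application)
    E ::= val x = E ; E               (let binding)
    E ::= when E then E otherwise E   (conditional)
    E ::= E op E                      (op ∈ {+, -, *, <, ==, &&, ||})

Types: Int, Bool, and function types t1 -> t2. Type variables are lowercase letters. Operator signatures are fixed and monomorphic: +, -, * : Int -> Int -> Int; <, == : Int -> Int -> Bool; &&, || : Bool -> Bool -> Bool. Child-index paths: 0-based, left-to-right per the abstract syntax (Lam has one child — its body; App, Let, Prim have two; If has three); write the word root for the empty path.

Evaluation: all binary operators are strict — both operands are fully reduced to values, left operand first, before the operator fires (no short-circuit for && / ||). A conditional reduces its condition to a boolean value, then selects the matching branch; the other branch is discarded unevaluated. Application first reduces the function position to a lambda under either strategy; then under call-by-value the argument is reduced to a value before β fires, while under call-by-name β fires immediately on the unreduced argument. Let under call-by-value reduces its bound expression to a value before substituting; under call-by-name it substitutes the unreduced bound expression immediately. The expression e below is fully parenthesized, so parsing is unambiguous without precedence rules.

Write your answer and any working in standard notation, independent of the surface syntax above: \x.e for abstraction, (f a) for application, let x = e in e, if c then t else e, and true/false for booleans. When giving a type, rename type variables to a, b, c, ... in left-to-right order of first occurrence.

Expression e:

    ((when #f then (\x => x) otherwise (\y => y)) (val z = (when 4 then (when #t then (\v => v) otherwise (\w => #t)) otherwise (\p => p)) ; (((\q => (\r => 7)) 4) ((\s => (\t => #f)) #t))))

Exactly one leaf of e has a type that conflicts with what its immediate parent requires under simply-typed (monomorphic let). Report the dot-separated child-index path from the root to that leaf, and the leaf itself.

Answer: 1.0.0 : 4

Trace:
  unify Bool ~ Bool
x : a
\x._ : a -> a
y : b
\y._ : b -> b
  unify a -> a ~ b -> b
  unify a ~ b
  unify b ~ b
  unify Int ~ Bool
  FAIL: mismatch Int ~ Bool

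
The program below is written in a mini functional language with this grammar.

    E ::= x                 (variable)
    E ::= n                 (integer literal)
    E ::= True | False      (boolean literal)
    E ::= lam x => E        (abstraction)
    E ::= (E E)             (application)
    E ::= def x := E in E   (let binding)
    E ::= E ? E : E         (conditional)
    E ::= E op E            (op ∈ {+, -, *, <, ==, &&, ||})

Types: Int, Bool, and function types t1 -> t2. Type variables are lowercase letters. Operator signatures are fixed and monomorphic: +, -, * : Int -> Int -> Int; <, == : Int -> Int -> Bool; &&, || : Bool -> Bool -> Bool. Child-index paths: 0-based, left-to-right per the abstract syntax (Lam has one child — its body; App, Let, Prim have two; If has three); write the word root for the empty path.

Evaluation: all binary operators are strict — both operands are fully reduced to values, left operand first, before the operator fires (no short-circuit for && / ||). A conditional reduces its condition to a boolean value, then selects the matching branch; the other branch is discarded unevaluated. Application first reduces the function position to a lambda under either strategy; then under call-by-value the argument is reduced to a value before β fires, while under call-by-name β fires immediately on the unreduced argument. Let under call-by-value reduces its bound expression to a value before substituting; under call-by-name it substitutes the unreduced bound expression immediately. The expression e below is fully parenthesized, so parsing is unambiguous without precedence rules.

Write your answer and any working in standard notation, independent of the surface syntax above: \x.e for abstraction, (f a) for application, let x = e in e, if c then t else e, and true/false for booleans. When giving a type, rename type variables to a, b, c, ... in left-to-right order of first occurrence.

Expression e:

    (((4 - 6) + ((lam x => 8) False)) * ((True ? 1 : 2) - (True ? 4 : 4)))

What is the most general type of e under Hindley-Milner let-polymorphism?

Trace:
  unify Int ~ Int
  unify Int ~ Int
  unify Int ~ Int
\x._ : a -> Int
  unify a -> Int ~ Bool -> b
  unify a ~ Bool
  unify Int ~ b
_ _ : Int
  unify Int ~ Int
  unify Int ~ Int
  unify Bool ~ Bool
  unify Int ~ Int
  unify Int ~ Int
  unify Bool ~ Bool
  unify Int ~ Int
  unify Int ~ Int
  unify Int ~ Int

Answer: Int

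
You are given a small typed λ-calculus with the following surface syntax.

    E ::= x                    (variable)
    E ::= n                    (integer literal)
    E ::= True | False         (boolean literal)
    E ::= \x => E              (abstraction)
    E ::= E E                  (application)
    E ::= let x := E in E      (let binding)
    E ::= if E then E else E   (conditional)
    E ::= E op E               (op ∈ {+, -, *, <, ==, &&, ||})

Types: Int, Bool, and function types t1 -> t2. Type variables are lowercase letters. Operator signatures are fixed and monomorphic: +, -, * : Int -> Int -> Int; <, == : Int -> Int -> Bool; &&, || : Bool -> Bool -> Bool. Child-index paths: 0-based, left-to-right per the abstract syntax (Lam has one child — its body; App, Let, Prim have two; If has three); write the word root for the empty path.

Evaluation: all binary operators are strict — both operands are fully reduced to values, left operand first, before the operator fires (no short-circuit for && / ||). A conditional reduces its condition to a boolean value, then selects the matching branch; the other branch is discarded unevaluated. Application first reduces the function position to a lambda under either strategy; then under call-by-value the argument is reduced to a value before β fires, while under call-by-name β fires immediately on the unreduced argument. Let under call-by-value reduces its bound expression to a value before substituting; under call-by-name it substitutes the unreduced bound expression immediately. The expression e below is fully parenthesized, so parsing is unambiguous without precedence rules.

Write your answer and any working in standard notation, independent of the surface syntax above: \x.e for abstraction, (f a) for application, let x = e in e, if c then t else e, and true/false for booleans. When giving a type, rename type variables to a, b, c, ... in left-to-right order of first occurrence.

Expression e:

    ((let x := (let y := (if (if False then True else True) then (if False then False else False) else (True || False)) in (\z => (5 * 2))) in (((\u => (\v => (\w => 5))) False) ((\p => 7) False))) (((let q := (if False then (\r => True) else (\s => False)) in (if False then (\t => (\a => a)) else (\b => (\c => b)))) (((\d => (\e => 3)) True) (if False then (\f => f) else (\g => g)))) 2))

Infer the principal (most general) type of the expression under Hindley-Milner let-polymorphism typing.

Answer: Int

Derivation:
  unify Bool ~ Bool
  unify Bool ~ Bool
  unify Bool ~ Bool
  unify Bool ~ Bool
  unify Bool ~ Bool
  unify Bool ~ Bool
  unify Bool ~ Bool
  unify Bool ~ Bool
let y : Bool
  unify Int ~ Int
  unify Int ~ Int
\z._ : a -> Int
let x : forall. a -> Int
\w._ : d -> Int
\v._ : c -> d -> Int
\u._ : b -> c -> d -> Int
  unify b -> c -> d -> Int ~ Bool -> e
  unify b ~ Bool
  unify c -> d -> Int ~ e
_ _ : c -> d -> Int
\p._ : f -> Int
  unify f -> Int ~ Bool -> g
  unify f ~ Bool
  unify Int ~ g
_ _ : Int
  unify c -> d -> Int ~ Int -> h
  unify c ~ Int
  unify d -> Int ~ h
_ _ : d -> Int
  unify Bool ~ Bool
\r._ : i -> Bool
\s._ : j -> Bool
  unify i -> Bool ~ j -> Bool
  unify i ~ j
  unify Bool ~ Bool
let q : forall. j -> Bool
  unify Bool ~ Bool
a : l
\a._ : l -> l
\t._ : k -> l -> l
b : m
\c._ : n -> m
\b._ : m -> n -> m
  unify k -> l -> l ~ m -> n -> m
  unify k ~ m
  unify l -> l ~ n -> m
  unify l ~ n
  unify n ~ m
\e._ : p -> Int
\d._ : o -> p -> Int
  unify o -> p -> Int ~ Bool -> q
  unify o ~ Bool
  unify p -> Int ~ q
_ _ : p -> Int
  unify Bool ~ Bool
f : r
\f._ : r -> r
g : s
\g._ : s -> s
  unify r -> r ~ s -> s
  unify r ~ s
  unify s ~ s
  unify p -> Int ~ (s -> s) -> t
  unify p ~ s -> s
  unify Int ~ t
_ _ : Int
  unify m -> m -> m ~ Int -> u
  unify m ~ Int
  unify Int -> Int ~ u
_ _ : Int -> Int
  unify Int -> Int ~ Int -> v
  unify Int ~ Int
  unify Int ~ v
_ _ : Int
  unify d -> Int ~ Int -> w
  unify d ~ Int
  unify Int ~ w
_ _ : Int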